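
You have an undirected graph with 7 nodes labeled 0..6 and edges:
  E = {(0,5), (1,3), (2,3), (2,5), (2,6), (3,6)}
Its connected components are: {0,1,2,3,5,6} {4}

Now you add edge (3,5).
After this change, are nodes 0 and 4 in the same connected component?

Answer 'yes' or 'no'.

Answer: no

Derivation:
Initial components: {0,1,2,3,5,6} {4}
Adding edge (3,5): both already in same component {0,1,2,3,5,6}. No change.
New components: {0,1,2,3,5,6} {4}
Are 0 and 4 in the same component? no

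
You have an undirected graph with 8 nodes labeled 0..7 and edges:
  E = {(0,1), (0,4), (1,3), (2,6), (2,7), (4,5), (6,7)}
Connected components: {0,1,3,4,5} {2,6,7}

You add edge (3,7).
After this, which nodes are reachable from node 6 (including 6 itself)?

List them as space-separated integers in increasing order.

Answer: 0 1 2 3 4 5 6 7

Derivation:
Before: nodes reachable from 6: {2,6,7}
Adding (3,7): merges 6's component with another. Reachability grows.
After: nodes reachable from 6: {0,1,2,3,4,5,6,7}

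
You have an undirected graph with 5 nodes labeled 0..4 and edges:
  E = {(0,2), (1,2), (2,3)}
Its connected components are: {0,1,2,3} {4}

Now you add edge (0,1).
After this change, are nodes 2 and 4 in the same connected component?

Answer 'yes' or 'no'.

Initial components: {0,1,2,3} {4}
Adding edge (0,1): both already in same component {0,1,2,3}. No change.
New components: {0,1,2,3} {4}
Are 2 and 4 in the same component? no

Answer: no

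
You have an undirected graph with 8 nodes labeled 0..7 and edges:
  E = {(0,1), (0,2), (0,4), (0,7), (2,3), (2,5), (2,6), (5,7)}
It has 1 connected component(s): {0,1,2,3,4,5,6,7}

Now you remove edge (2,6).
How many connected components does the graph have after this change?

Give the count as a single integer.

Answer: 2

Derivation:
Initial component count: 1
Remove (2,6): it was a bridge. Count increases: 1 -> 2.
  After removal, components: {0,1,2,3,4,5,7} {6}
New component count: 2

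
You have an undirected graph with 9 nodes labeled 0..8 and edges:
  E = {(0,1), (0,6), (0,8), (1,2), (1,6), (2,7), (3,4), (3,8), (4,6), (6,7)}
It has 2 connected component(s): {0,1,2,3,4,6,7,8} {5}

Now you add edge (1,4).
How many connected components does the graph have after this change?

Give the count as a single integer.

Initial component count: 2
Add (1,4): endpoints already in same component. Count unchanged: 2.
New component count: 2

Answer: 2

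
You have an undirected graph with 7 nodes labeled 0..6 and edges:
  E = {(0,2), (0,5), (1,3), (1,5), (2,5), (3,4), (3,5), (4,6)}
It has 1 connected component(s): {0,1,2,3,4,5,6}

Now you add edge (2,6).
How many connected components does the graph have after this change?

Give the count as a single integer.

Initial component count: 1
Add (2,6): endpoints already in same component. Count unchanged: 1.
New component count: 1

Answer: 1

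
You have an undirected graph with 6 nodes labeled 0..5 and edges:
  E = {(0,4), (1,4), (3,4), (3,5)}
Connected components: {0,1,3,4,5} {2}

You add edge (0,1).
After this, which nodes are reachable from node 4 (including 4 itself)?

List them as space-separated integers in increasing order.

Answer: 0 1 3 4 5

Derivation:
Before: nodes reachable from 4: {0,1,3,4,5}
Adding (0,1): both endpoints already in same component. Reachability from 4 unchanged.
After: nodes reachable from 4: {0,1,3,4,5}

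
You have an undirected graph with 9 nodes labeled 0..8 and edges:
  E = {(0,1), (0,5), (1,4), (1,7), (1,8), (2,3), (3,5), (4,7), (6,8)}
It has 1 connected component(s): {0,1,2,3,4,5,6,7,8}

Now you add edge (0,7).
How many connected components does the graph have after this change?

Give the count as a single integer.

Initial component count: 1
Add (0,7): endpoints already in same component. Count unchanged: 1.
New component count: 1

Answer: 1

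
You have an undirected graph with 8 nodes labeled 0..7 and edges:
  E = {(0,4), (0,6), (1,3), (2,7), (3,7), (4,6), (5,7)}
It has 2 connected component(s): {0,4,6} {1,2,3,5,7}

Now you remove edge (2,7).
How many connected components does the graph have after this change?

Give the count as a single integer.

Answer: 3

Derivation:
Initial component count: 2
Remove (2,7): it was a bridge. Count increases: 2 -> 3.
  After removal, components: {0,4,6} {1,3,5,7} {2}
New component count: 3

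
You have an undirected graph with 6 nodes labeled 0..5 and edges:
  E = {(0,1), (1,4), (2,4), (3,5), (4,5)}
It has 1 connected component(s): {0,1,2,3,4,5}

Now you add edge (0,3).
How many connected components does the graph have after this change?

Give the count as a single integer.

Answer: 1

Derivation:
Initial component count: 1
Add (0,3): endpoints already in same component. Count unchanged: 1.
New component count: 1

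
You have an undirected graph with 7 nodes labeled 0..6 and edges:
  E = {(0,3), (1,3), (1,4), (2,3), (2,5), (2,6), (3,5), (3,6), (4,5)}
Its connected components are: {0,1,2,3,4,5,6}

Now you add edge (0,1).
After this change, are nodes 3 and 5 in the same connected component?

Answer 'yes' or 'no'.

Answer: yes

Derivation:
Initial components: {0,1,2,3,4,5,6}
Adding edge (0,1): both already in same component {0,1,2,3,4,5,6}. No change.
New components: {0,1,2,3,4,5,6}
Are 3 and 5 in the same component? yes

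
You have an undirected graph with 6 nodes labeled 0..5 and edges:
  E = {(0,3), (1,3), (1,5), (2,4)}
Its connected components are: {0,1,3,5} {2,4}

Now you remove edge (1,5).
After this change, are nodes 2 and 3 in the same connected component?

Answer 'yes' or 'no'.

Initial components: {0,1,3,5} {2,4}
Removing edge (1,5): it was a bridge — component count 2 -> 3.
New components: {0,1,3} {2,4} {5}
Are 2 and 3 in the same component? no

Answer: no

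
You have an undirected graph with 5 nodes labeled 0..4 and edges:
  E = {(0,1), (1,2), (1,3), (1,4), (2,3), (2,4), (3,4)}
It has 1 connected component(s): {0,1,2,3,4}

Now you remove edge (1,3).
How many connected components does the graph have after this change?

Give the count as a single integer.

Answer: 1

Derivation:
Initial component count: 1
Remove (1,3): not a bridge. Count unchanged: 1.
  After removal, components: {0,1,2,3,4}
New component count: 1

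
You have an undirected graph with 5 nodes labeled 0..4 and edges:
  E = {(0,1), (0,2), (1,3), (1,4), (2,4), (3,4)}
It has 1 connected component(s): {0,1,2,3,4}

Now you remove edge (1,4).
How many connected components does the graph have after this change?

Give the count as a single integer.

Initial component count: 1
Remove (1,4): not a bridge. Count unchanged: 1.
  After removal, components: {0,1,2,3,4}
New component count: 1

Answer: 1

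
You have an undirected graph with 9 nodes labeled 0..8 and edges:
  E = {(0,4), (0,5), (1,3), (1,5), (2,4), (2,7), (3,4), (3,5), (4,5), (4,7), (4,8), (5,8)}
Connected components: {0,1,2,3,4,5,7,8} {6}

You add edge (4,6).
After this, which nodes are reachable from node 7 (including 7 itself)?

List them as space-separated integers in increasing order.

Before: nodes reachable from 7: {0,1,2,3,4,5,7,8}
Adding (4,6): merges 7's component with another. Reachability grows.
After: nodes reachable from 7: {0,1,2,3,4,5,6,7,8}

Answer: 0 1 2 3 4 5 6 7 8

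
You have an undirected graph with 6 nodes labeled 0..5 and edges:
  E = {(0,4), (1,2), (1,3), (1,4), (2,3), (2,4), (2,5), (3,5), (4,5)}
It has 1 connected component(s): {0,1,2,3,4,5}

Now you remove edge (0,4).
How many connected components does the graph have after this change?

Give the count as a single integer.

Initial component count: 1
Remove (0,4): it was a bridge. Count increases: 1 -> 2.
  After removal, components: {0} {1,2,3,4,5}
New component count: 2

Answer: 2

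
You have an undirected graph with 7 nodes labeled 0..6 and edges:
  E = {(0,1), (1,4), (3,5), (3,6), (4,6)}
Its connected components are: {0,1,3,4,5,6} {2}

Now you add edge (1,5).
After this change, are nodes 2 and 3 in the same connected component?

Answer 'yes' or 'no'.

Initial components: {0,1,3,4,5,6} {2}
Adding edge (1,5): both already in same component {0,1,3,4,5,6}. No change.
New components: {0,1,3,4,5,6} {2}
Are 2 and 3 in the same component? no

Answer: no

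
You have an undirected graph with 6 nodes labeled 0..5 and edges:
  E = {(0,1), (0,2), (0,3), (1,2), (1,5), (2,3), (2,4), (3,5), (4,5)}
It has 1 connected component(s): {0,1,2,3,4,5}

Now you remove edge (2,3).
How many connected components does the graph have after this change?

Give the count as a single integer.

Answer: 1

Derivation:
Initial component count: 1
Remove (2,3): not a bridge. Count unchanged: 1.
  After removal, components: {0,1,2,3,4,5}
New component count: 1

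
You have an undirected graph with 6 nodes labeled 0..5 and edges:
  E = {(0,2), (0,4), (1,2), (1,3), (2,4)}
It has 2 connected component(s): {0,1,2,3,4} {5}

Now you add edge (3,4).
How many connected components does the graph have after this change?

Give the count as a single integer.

Initial component count: 2
Add (3,4): endpoints already in same component. Count unchanged: 2.
New component count: 2

Answer: 2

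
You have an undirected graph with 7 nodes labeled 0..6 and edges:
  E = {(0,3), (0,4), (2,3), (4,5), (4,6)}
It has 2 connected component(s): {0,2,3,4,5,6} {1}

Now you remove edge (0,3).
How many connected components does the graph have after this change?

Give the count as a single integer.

Answer: 3

Derivation:
Initial component count: 2
Remove (0,3): it was a bridge. Count increases: 2 -> 3.
  After removal, components: {0,4,5,6} {1} {2,3}
New component count: 3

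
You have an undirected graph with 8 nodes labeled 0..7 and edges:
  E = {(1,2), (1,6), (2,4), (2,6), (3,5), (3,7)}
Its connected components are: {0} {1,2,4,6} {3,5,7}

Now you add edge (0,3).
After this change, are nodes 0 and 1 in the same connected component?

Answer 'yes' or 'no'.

Initial components: {0} {1,2,4,6} {3,5,7}
Adding edge (0,3): merges {0} and {3,5,7}.
New components: {0,3,5,7} {1,2,4,6}
Are 0 and 1 in the same component? no

Answer: no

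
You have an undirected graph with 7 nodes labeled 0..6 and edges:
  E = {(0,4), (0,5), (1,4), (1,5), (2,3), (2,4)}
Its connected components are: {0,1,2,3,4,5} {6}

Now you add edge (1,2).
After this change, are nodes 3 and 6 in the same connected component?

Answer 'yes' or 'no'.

Initial components: {0,1,2,3,4,5} {6}
Adding edge (1,2): both already in same component {0,1,2,3,4,5}. No change.
New components: {0,1,2,3,4,5} {6}
Are 3 and 6 in the same component? no

Answer: no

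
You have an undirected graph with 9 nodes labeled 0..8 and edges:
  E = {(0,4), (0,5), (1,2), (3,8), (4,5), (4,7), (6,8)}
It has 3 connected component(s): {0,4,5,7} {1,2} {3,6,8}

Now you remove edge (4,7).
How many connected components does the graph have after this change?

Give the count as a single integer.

Answer: 4

Derivation:
Initial component count: 3
Remove (4,7): it was a bridge. Count increases: 3 -> 4.
  After removal, components: {0,4,5} {1,2} {3,6,8} {7}
New component count: 4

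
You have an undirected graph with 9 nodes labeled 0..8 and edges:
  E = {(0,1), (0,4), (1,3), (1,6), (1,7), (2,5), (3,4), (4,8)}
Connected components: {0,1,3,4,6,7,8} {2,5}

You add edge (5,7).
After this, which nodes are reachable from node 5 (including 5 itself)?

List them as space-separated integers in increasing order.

Before: nodes reachable from 5: {2,5}
Adding (5,7): merges 5's component with another. Reachability grows.
After: nodes reachable from 5: {0,1,2,3,4,5,6,7,8}

Answer: 0 1 2 3 4 5 6 7 8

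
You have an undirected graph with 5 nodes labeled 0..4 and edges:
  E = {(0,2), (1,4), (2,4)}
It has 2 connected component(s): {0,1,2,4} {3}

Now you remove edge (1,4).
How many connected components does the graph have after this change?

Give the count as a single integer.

Initial component count: 2
Remove (1,4): it was a bridge. Count increases: 2 -> 3.
  After removal, components: {0,2,4} {1} {3}
New component count: 3

Answer: 3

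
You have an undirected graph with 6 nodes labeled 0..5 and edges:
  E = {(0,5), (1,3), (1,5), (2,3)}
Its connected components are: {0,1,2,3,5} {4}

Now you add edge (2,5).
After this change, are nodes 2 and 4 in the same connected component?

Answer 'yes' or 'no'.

Answer: no

Derivation:
Initial components: {0,1,2,3,5} {4}
Adding edge (2,5): both already in same component {0,1,2,3,5}. No change.
New components: {0,1,2,3,5} {4}
Are 2 and 4 in the same component? no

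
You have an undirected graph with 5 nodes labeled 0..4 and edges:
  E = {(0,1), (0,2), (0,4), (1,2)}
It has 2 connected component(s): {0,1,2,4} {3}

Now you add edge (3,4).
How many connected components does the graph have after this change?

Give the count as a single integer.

Initial component count: 2
Add (3,4): merges two components. Count decreases: 2 -> 1.
New component count: 1

Answer: 1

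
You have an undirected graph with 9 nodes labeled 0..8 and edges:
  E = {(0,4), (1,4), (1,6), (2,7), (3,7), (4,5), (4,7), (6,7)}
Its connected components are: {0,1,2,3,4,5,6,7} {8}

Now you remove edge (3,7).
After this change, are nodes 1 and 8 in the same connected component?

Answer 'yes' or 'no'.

Answer: no

Derivation:
Initial components: {0,1,2,3,4,5,6,7} {8}
Removing edge (3,7): it was a bridge — component count 2 -> 3.
New components: {0,1,2,4,5,6,7} {3} {8}
Are 1 and 8 in the same component? no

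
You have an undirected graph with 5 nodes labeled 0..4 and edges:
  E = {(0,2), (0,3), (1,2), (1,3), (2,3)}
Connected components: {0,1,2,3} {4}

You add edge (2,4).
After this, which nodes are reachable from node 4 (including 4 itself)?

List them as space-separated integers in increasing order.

Answer: 0 1 2 3 4

Derivation:
Before: nodes reachable from 4: {4}
Adding (2,4): merges 4's component with another. Reachability grows.
After: nodes reachable from 4: {0,1,2,3,4}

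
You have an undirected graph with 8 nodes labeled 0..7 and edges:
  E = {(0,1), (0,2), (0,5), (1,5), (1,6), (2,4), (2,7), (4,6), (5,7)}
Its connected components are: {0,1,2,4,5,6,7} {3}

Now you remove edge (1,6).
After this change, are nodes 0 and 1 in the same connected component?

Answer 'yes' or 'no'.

Answer: yes

Derivation:
Initial components: {0,1,2,4,5,6,7} {3}
Removing edge (1,6): not a bridge — component count unchanged at 2.
New components: {0,1,2,4,5,6,7} {3}
Are 0 and 1 in the same component? yes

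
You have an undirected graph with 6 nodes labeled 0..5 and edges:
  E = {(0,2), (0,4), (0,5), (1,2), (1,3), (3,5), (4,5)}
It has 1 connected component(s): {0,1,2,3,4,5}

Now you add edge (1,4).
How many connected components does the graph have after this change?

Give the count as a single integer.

Initial component count: 1
Add (1,4): endpoints already in same component. Count unchanged: 1.
New component count: 1

Answer: 1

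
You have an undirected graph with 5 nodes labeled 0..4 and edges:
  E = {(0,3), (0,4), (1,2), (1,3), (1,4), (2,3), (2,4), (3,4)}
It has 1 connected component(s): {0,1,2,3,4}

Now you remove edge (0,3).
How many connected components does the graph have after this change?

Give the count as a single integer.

Answer: 1

Derivation:
Initial component count: 1
Remove (0,3): not a bridge. Count unchanged: 1.
  After removal, components: {0,1,2,3,4}
New component count: 1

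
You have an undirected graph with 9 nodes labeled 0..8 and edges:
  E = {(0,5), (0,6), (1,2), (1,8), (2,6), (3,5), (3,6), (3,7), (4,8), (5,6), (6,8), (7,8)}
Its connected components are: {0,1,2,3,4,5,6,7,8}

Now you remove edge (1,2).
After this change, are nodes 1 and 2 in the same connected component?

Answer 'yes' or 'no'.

Initial components: {0,1,2,3,4,5,6,7,8}
Removing edge (1,2): not a bridge — component count unchanged at 1.
New components: {0,1,2,3,4,5,6,7,8}
Are 1 and 2 in the same component? yes

Answer: yes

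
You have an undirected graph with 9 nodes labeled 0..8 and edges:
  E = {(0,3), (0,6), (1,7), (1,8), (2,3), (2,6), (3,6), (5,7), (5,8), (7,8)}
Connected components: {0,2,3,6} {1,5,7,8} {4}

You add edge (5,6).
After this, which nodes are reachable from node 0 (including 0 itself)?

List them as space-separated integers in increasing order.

Before: nodes reachable from 0: {0,2,3,6}
Adding (5,6): merges 0's component with another. Reachability grows.
After: nodes reachable from 0: {0,1,2,3,5,6,7,8}

Answer: 0 1 2 3 5 6 7 8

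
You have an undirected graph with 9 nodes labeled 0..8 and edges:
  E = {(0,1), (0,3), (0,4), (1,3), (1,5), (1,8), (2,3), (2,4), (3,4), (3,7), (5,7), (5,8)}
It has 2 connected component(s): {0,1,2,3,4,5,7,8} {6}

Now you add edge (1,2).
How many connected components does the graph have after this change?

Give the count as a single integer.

Answer: 2

Derivation:
Initial component count: 2
Add (1,2): endpoints already in same component. Count unchanged: 2.
New component count: 2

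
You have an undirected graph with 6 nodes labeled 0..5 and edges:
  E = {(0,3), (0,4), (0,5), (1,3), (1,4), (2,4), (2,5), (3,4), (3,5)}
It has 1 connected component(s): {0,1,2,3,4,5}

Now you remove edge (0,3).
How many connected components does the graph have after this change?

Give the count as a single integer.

Answer: 1

Derivation:
Initial component count: 1
Remove (0,3): not a bridge. Count unchanged: 1.
  After removal, components: {0,1,2,3,4,5}
New component count: 1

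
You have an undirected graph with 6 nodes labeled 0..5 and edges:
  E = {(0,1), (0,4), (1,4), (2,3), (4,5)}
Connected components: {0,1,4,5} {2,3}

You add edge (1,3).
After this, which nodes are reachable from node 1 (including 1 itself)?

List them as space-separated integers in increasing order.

Answer: 0 1 2 3 4 5

Derivation:
Before: nodes reachable from 1: {0,1,4,5}
Adding (1,3): merges 1's component with another. Reachability grows.
After: nodes reachable from 1: {0,1,2,3,4,5}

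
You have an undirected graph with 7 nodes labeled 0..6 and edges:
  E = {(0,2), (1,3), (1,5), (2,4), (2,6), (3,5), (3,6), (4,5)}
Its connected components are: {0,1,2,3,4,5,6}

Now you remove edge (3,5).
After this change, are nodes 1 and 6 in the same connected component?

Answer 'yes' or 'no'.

Initial components: {0,1,2,3,4,5,6}
Removing edge (3,5): not a bridge — component count unchanged at 1.
New components: {0,1,2,3,4,5,6}
Are 1 and 6 in the same component? yes

Answer: yes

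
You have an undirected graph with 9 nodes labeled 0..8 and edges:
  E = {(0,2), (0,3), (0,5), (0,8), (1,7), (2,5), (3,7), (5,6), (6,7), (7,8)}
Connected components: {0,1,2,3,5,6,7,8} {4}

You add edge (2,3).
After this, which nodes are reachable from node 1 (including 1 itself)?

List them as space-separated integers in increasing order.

Before: nodes reachable from 1: {0,1,2,3,5,6,7,8}
Adding (2,3): both endpoints already in same component. Reachability from 1 unchanged.
After: nodes reachable from 1: {0,1,2,3,5,6,7,8}

Answer: 0 1 2 3 5 6 7 8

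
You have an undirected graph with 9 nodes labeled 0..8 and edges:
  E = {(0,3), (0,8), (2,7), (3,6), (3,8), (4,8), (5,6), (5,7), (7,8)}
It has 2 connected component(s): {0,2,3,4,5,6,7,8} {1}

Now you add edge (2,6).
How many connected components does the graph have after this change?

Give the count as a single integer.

Initial component count: 2
Add (2,6): endpoints already in same component. Count unchanged: 2.
New component count: 2

Answer: 2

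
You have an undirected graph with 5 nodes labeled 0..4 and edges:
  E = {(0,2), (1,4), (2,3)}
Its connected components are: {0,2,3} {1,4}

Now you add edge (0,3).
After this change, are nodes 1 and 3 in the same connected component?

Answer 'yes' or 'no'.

Answer: no

Derivation:
Initial components: {0,2,3} {1,4}
Adding edge (0,3): both already in same component {0,2,3}. No change.
New components: {0,2,3} {1,4}
Are 1 and 3 in the same component? no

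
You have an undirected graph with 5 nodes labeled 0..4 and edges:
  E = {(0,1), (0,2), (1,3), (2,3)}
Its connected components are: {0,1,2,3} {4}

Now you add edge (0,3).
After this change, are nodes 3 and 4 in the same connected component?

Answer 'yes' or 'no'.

Initial components: {0,1,2,3} {4}
Adding edge (0,3): both already in same component {0,1,2,3}. No change.
New components: {0,1,2,3} {4}
Are 3 and 4 in the same component? no

Answer: no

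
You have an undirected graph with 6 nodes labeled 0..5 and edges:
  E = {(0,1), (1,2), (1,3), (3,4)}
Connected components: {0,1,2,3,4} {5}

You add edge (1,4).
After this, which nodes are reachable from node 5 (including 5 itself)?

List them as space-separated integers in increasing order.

Answer: 5

Derivation:
Before: nodes reachable from 5: {5}
Adding (1,4): both endpoints already in same component. Reachability from 5 unchanged.
After: nodes reachable from 5: {5}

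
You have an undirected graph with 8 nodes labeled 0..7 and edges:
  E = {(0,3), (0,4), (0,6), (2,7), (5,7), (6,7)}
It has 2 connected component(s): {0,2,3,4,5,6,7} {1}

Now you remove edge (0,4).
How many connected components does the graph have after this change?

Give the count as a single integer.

Initial component count: 2
Remove (0,4): it was a bridge. Count increases: 2 -> 3.
  After removal, components: {0,2,3,5,6,7} {1} {4}
New component count: 3

Answer: 3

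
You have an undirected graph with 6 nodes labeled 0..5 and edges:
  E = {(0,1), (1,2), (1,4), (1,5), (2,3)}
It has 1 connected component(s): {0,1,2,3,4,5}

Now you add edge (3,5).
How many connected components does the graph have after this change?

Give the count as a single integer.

Answer: 1

Derivation:
Initial component count: 1
Add (3,5): endpoints already in same component. Count unchanged: 1.
New component count: 1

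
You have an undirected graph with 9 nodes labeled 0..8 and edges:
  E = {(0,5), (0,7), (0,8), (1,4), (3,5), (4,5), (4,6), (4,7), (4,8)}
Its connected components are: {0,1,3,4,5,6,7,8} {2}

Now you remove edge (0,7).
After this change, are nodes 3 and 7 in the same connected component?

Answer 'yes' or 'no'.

Initial components: {0,1,3,4,5,6,7,8} {2}
Removing edge (0,7): not a bridge — component count unchanged at 2.
New components: {0,1,3,4,5,6,7,8} {2}
Are 3 and 7 in the same component? yes

Answer: yes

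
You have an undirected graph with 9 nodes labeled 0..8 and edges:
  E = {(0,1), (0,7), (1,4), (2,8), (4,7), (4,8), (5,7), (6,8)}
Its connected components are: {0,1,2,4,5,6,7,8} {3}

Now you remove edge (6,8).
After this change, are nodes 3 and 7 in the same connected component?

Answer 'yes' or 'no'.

Answer: no

Derivation:
Initial components: {0,1,2,4,5,6,7,8} {3}
Removing edge (6,8): it was a bridge — component count 2 -> 3.
New components: {0,1,2,4,5,7,8} {3} {6}
Are 3 and 7 in the same component? no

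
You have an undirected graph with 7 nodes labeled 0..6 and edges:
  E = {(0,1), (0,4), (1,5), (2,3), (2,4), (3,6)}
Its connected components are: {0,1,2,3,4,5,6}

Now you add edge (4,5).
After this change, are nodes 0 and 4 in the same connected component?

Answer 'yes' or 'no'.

Initial components: {0,1,2,3,4,5,6}
Adding edge (4,5): both already in same component {0,1,2,3,4,5,6}. No change.
New components: {0,1,2,3,4,5,6}
Are 0 and 4 in the same component? yes

Answer: yes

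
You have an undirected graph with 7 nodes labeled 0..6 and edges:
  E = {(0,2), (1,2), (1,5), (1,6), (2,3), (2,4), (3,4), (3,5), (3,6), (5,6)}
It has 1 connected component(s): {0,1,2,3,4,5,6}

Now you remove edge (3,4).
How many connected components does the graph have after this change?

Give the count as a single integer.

Initial component count: 1
Remove (3,4): not a bridge. Count unchanged: 1.
  After removal, components: {0,1,2,3,4,5,6}
New component count: 1

Answer: 1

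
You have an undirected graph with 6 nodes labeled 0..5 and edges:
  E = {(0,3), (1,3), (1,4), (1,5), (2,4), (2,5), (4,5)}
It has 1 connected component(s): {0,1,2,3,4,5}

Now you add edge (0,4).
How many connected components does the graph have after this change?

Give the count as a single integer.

Initial component count: 1
Add (0,4): endpoints already in same component. Count unchanged: 1.
New component count: 1

Answer: 1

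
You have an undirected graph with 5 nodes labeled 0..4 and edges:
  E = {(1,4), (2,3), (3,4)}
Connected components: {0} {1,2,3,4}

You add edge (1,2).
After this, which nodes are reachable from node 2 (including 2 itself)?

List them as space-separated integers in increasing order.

Before: nodes reachable from 2: {1,2,3,4}
Adding (1,2): both endpoints already in same component. Reachability from 2 unchanged.
After: nodes reachable from 2: {1,2,3,4}

Answer: 1 2 3 4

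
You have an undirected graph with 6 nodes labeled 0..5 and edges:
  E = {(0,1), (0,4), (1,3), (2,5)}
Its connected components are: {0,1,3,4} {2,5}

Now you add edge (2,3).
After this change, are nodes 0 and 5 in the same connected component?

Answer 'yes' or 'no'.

Answer: yes

Derivation:
Initial components: {0,1,3,4} {2,5}
Adding edge (2,3): merges {2,5} and {0,1,3,4}.
New components: {0,1,2,3,4,5}
Are 0 and 5 in the same component? yes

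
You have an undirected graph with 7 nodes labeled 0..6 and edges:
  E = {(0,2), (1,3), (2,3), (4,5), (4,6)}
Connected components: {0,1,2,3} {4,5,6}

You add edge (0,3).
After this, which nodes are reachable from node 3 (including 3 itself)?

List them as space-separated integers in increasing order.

Before: nodes reachable from 3: {0,1,2,3}
Adding (0,3): both endpoints already in same component. Reachability from 3 unchanged.
After: nodes reachable from 3: {0,1,2,3}

Answer: 0 1 2 3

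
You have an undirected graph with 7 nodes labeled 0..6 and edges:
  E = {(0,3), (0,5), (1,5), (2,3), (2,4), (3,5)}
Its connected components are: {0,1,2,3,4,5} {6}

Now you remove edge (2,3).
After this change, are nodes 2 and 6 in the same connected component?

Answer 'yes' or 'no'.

Answer: no

Derivation:
Initial components: {0,1,2,3,4,5} {6}
Removing edge (2,3): it was a bridge — component count 2 -> 3.
New components: {0,1,3,5} {2,4} {6}
Are 2 and 6 in the same component? no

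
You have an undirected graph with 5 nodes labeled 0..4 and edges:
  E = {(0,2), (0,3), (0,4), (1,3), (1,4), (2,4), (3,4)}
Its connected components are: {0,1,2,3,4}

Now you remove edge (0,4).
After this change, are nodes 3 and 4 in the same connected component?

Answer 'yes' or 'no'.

Answer: yes

Derivation:
Initial components: {0,1,2,3,4}
Removing edge (0,4): not a bridge — component count unchanged at 1.
New components: {0,1,2,3,4}
Are 3 and 4 in the same component? yes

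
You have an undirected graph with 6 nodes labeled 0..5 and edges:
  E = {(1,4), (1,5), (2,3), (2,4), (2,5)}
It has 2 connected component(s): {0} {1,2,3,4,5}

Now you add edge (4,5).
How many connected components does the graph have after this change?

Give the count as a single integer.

Initial component count: 2
Add (4,5): endpoints already in same component. Count unchanged: 2.
New component count: 2

Answer: 2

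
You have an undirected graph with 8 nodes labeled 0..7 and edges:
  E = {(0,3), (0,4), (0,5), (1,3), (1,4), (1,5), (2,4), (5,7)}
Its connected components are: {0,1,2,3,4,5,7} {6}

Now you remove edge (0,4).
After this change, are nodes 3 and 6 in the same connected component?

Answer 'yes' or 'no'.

Initial components: {0,1,2,3,4,5,7} {6}
Removing edge (0,4): not a bridge — component count unchanged at 2.
New components: {0,1,2,3,4,5,7} {6}
Are 3 and 6 in the same component? no

Answer: no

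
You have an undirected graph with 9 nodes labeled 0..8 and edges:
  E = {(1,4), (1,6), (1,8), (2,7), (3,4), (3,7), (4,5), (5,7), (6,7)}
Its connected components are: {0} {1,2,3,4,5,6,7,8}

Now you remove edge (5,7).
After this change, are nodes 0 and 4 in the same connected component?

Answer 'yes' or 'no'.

Initial components: {0} {1,2,3,4,5,6,7,8}
Removing edge (5,7): not a bridge — component count unchanged at 2.
New components: {0} {1,2,3,4,5,6,7,8}
Are 0 and 4 in the same component? no

Answer: no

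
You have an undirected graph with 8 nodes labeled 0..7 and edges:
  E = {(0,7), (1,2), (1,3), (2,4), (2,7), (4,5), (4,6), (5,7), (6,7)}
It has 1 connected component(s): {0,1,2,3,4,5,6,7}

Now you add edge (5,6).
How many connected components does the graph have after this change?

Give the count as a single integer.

Initial component count: 1
Add (5,6): endpoints already in same component. Count unchanged: 1.
New component count: 1

Answer: 1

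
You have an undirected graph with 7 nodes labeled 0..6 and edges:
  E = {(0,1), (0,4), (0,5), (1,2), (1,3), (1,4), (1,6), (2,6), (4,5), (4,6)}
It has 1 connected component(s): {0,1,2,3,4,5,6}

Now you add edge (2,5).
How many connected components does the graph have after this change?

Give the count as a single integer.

Answer: 1

Derivation:
Initial component count: 1
Add (2,5): endpoints already in same component. Count unchanged: 1.
New component count: 1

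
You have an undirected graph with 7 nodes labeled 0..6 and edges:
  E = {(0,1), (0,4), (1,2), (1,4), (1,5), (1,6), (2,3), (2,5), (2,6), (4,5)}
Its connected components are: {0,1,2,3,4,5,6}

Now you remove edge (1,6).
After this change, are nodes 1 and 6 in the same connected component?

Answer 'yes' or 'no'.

Answer: yes

Derivation:
Initial components: {0,1,2,3,4,5,6}
Removing edge (1,6): not a bridge — component count unchanged at 1.
New components: {0,1,2,3,4,5,6}
Are 1 and 6 in the same component? yes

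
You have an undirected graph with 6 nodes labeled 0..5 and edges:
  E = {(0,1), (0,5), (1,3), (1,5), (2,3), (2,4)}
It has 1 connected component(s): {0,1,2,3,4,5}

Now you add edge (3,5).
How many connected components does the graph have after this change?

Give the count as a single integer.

Initial component count: 1
Add (3,5): endpoints already in same component. Count unchanged: 1.
New component count: 1

Answer: 1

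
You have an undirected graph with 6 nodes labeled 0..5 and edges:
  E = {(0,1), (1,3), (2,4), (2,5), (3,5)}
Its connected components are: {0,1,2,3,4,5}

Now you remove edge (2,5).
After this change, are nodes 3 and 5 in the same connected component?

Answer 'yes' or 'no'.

Answer: yes

Derivation:
Initial components: {0,1,2,3,4,5}
Removing edge (2,5): it was a bridge — component count 1 -> 2.
New components: {0,1,3,5} {2,4}
Are 3 and 5 in the same component? yes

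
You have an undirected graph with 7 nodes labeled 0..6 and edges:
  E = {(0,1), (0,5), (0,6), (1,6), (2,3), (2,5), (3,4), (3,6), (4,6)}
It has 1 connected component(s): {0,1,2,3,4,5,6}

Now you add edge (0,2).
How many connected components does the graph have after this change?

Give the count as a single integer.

Initial component count: 1
Add (0,2): endpoints already in same component. Count unchanged: 1.
New component count: 1

Answer: 1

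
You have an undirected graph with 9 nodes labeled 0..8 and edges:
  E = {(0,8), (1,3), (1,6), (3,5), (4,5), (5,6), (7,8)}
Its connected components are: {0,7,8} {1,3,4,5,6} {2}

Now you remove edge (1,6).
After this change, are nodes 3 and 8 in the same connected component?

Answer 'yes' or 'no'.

Initial components: {0,7,8} {1,3,4,5,6} {2}
Removing edge (1,6): not a bridge — component count unchanged at 3.
New components: {0,7,8} {1,3,4,5,6} {2}
Are 3 and 8 in the same component? no

Answer: no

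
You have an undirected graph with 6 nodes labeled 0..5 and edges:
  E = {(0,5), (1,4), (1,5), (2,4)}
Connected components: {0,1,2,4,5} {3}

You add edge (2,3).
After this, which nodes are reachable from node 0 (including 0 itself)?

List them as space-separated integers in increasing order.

Answer: 0 1 2 3 4 5

Derivation:
Before: nodes reachable from 0: {0,1,2,4,5}
Adding (2,3): merges 0's component with another. Reachability grows.
After: nodes reachable from 0: {0,1,2,3,4,5}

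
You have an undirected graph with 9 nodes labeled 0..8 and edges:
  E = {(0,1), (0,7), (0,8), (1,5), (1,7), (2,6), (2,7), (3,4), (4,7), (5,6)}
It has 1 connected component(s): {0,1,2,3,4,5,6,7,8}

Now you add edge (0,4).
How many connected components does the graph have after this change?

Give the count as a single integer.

Initial component count: 1
Add (0,4): endpoints already in same component. Count unchanged: 1.
New component count: 1

Answer: 1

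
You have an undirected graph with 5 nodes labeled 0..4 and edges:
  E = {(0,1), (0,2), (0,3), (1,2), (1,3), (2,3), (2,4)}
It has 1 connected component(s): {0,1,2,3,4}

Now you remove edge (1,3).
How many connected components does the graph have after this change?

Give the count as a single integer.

Initial component count: 1
Remove (1,3): not a bridge. Count unchanged: 1.
  After removal, components: {0,1,2,3,4}
New component count: 1

Answer: 1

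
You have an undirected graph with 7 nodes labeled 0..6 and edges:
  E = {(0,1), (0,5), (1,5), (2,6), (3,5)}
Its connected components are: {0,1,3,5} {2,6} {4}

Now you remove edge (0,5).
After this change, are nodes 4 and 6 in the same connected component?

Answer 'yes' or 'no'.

Answer: no

Derivation:
Initial components: {0,1,3,5} {2,6} {4}
Removing edge (0,5): not a bridge — component count unchanged at 3.
New components: {0,1,3,5} {2,6} {4}
Are 4 and 6 in the same component? no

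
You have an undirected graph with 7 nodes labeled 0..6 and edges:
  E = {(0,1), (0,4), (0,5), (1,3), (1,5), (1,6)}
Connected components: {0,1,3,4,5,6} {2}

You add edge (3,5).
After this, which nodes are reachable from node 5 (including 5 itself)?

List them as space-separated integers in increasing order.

Answer: 0 1 3 4 5 6

Derivation:
Before: nodes reachable from 5: {0,1,3,4,5,6}
Adding (3,5): both endpoints already in same component. Reachability from 5 unchanged.
After: nodes reachable from 5: {0,1,3,4,5,6}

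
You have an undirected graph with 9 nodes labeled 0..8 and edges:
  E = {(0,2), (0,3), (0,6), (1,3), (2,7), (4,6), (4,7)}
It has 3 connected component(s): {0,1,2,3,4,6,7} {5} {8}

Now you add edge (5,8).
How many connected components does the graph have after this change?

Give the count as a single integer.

Answer: 2

Derivation:
Initial component count: 3
Add (5,8): merges two components. Count decreases: 3 -> 2.
New component count: 2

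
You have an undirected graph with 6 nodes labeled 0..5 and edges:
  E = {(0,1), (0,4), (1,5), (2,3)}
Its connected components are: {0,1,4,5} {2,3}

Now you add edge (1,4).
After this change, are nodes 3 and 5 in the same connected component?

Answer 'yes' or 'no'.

Initial components: {0,1,4,5} {2,3}
Adding edge (1,4): both already in same component {0,1,4,5}. No change.
New components: {0,1,4,5} {2,3}
Are 3 and 5 in the same component? no

Answer: no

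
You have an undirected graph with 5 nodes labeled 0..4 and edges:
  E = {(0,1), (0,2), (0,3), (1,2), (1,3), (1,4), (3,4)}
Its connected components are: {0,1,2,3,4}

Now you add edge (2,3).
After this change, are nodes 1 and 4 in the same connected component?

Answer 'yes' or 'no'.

Initial components: {0,1,2,3,4}
Adding edge (2,3): both already in same component {0,1,2,3,4}. No change.
New components: {0,1,2,3,4}
Are 1 and 4 in the same component? yes

Answer: yes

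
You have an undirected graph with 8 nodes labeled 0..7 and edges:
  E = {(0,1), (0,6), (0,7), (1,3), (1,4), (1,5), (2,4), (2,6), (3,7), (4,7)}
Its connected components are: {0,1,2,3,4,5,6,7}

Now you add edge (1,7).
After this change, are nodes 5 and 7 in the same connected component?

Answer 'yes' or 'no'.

Answer: yes

Derivation:
Initial components: {0,1,2,3,4,5,6,7}
Adding edge (1,7): both already in same component {0,1,2,3,4,5,6,7}. No change.
New components: {0,1,2,3,4,5,6,7}
Are 5 and 7 in the same component? yes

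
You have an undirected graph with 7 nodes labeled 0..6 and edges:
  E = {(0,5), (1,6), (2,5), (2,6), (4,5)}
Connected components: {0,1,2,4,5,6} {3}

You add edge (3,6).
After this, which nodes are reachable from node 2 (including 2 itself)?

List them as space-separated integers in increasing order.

Answer: 0 1 2 3 4 5 6

Derivation:
Before: nodes reachable from 2: {0,1,2,4,5,6}
Adding (3,6): merges 2's component with another. Reachability grows.
After: nodes reachable from 2: {0,1,2,3,4,5,6}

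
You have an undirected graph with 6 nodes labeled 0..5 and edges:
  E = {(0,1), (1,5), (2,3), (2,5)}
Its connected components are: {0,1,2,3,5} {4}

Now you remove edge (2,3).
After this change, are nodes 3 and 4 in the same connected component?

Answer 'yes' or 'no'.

Initial components: {0,1,2,3,5} {4}
Removing edge (2,3): it was a bridge — component count 2 -> 3.
New components: {0,1,2,5} {3} {4}
Are 3 and 4 in the same component? no

Answer: no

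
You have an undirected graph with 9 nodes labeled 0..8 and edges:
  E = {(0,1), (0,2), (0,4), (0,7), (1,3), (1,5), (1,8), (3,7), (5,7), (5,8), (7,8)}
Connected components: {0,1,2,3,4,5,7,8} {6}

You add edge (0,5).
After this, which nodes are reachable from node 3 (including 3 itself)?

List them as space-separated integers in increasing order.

Before: nodes reachable from 3: {0,1,2,3,4,5,7,8}
Adding (0,5): both endpoints already in same component. Reachability from 3 unchanged.
After: nodes reachable from 3: {0,1,2,3,4,5,7,8}

Answer: 0 1 2 3 4 5 7 8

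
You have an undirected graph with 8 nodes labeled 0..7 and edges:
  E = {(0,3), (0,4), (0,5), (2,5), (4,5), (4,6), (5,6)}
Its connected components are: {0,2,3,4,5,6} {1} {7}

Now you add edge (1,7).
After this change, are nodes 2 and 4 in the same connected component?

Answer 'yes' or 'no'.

Answer: yes

Derivation:
Initial components: {0,2,3,4,5,6} {1} {7}
Adding edge (1,7): merges {1} and {7}.
New components: {0,2,3,4,5,6} {1,7}
Are 2 and 4 in the same component? yes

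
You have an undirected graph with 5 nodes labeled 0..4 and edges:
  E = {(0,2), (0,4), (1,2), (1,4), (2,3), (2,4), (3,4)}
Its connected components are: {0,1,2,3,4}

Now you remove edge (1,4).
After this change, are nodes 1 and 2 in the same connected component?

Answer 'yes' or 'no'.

Initial components: {0,1,2,3,4}
Removing edge (1,4): not a bridge — component count unchanged at 1.
New components: {0,1,2,3,4}
Are 1 and 2 in the same component? yes

Answer: yes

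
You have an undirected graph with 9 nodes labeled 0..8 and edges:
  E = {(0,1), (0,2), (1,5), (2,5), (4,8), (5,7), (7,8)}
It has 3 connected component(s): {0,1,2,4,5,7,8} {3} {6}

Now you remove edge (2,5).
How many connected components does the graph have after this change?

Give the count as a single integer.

Answer: 3

Derivation:
Initial component count: 3
Remove (2,5): not a bridge. Count unchanged: 3.
  After removal, components: {0,1,2,4,5,7,8} {3} {6}
New component count: 3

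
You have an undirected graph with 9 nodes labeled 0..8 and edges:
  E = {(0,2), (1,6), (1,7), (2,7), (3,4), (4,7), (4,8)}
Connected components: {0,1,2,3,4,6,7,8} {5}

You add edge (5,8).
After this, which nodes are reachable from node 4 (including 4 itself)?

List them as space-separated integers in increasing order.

Before: nodes reachable from 4: {0,1,2,3,4,6,7,8}
Adding (5,8): merges 4's component with another. Reachability grows.
After: nodes reachable from 4: {0,1,2,3,4,5,6,7,8}

Answer: 0 1 2 3 4 5 6 7 8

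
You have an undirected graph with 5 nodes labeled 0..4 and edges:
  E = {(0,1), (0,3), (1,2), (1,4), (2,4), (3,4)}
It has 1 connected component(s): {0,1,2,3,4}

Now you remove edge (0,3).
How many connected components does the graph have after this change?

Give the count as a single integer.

Answer: 1

Derivation:
Initial component count: 1
Remove (0,3): not a bridge. Count unchanged: 1.
  After removal, components: {0,1,2,3,4}
New component count: 1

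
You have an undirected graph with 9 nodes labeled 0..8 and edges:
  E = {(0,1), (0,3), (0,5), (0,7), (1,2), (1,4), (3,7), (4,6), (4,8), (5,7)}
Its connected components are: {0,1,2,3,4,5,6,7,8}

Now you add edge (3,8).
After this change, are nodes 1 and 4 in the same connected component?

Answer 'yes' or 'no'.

Answer: yes

Derivation:
Initial components: {0,1,2,3,4,5,6,7,8}
Adding edge (3,8): both already in same component {0,1,2,3,4,5,6,7,8}. No change.
New components: {0,1,2,3,4,5,6,7,8}
Are 1 and 4 in the same component? yes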